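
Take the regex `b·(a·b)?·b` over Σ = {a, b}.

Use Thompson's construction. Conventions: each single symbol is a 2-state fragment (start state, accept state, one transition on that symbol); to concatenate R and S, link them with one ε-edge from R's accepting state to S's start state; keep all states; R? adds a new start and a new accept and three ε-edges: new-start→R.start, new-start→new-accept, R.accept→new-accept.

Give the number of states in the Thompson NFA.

Per subexpression:
Each of the 4 symbol leaves contributes a 2-state fragment.
  a·b : 4 states
  (a·b)? : 6 states
  b·(a·b)?·b : 10 states

10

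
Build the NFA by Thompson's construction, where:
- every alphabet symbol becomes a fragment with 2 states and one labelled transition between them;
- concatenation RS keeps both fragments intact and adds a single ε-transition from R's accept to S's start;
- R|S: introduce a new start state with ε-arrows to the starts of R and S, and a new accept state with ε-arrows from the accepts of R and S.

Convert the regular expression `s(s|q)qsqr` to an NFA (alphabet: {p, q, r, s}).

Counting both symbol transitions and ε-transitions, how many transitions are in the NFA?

16

By structural recursion:
Each of the 7 symbol leaves contributes 1 transition (1 symbol, 0 ε).
  s|q — 6 transitions (2 symbol, 4 ε)
  s(s|q)qsqr — 16 transitions (7 symbol, 9 ε)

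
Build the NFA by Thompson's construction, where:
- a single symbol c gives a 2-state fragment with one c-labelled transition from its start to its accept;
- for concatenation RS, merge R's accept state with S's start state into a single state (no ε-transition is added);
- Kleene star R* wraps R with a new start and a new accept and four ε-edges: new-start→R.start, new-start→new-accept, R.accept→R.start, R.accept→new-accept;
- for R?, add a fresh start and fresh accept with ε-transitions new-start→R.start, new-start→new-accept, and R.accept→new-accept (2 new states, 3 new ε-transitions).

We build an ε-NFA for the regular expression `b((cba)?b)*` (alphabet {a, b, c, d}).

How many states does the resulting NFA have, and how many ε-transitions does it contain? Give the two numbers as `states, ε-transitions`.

Per subexpression:
Each of the 5 symbol leaves contributes 2 states and 0 ε-transitions.
  cba : 4 states, 0 ε-transitions
  (cba)? : 6 states, 3 ε-transitions
  (cba)?b : 7 states, 3 ε-transitions
  ((cba)?b)* : 9 states, 7 ε-transitions
  b((cba)?b)* : 10 states, 7 ε-transitions

10, 7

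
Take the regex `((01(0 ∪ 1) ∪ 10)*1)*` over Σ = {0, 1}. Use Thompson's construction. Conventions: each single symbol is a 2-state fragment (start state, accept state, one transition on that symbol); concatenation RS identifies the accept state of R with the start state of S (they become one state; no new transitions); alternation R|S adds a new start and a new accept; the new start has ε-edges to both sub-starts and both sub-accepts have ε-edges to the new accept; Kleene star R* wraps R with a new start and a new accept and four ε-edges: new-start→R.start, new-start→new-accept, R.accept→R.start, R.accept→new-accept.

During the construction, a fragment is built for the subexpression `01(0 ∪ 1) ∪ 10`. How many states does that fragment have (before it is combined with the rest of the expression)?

Fragment for `01(0 ∪ 1) ∪ 10`:
Each of the 6 symbol leaves contributes a 2-state fragment.
  0 ∪ 1 → 6 states
  01(0 ∪ 1) → 8 states
  10 → 3 states
  01(0 ∪ 1) ∪ 10 → 13 states

13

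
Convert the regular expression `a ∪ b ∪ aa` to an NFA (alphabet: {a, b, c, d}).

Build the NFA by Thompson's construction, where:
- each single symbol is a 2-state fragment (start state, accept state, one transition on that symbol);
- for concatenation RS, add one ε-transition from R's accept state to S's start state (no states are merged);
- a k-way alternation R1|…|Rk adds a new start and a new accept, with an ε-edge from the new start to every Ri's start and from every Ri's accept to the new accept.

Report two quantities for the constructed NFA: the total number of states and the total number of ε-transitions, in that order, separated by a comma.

By structural recursion:
Each of the 4 symbol leaves contributes 2 states and 0 ε-transitions.
  aa : 4 states, 1 ε-transition
  a ∪ b ∪ aa : 10 states, 7 ε-transitions

10, 7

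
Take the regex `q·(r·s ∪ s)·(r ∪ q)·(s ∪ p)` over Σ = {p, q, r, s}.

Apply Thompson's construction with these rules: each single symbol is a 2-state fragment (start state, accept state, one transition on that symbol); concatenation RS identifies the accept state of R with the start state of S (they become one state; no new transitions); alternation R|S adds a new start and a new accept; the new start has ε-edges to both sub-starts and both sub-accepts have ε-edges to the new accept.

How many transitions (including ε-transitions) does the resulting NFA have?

Building bottom-up:
Each of the 8 symbol leaves contributes 1 transition (1 symbol, 0 ε).
  r·s : 2 transitions (2 symbol, 0 ε)
  r·s ∪ s : 7 transitions (3 symbol, 4 ε)
  r ∪ q : 6 transitions (2 symbol, 4 ε)
  s ∪ p : 6 transitions (2 symbol, 4 ε)
  q·(r·s ∪ s)·(r ∪ q)·(s ∪ p) : 20 transitions (8 symbol, 12 ε)

20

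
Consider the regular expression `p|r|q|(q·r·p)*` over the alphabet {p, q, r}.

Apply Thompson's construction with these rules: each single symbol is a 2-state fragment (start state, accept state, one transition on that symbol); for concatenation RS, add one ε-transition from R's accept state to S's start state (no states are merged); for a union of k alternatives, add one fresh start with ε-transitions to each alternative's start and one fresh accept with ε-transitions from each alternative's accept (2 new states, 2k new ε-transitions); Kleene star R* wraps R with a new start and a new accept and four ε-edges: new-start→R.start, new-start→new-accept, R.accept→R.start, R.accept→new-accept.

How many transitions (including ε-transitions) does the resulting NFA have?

Bottom-up over the parse tree:
Each of the 6 symbol leaves contributes 1 transition (1 symbol, 0 ε).
  q·r·p : 5 transitions (3 symbol, 2 ε)
  (q·r·p)* : 9 transitions (3 symbol, 6 ε)
  p|r|q|(q·r·p)* : 20 transitions (6 symbol, 14 ε)

20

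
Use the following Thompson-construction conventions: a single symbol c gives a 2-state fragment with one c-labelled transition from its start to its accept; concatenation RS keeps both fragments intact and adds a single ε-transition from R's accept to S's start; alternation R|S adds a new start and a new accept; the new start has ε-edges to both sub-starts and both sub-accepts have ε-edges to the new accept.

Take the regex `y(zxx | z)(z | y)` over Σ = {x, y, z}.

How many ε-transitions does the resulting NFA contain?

By structural recursion:
Each of the 7 symbol leaves contributes 0 ε-transitions.
  zxx = 2 ε-transitions
  zxx | z = 6 ε-transitions
  z | y = 4 ε-transitions
  y(zxx | z)(z | y) = 12 ε-transitions

12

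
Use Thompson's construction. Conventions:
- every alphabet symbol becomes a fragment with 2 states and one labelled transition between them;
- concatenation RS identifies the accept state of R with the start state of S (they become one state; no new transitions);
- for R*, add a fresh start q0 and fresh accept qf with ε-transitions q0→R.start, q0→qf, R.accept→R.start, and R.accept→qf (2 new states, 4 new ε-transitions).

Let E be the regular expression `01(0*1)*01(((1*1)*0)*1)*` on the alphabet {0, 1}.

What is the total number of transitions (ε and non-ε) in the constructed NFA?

34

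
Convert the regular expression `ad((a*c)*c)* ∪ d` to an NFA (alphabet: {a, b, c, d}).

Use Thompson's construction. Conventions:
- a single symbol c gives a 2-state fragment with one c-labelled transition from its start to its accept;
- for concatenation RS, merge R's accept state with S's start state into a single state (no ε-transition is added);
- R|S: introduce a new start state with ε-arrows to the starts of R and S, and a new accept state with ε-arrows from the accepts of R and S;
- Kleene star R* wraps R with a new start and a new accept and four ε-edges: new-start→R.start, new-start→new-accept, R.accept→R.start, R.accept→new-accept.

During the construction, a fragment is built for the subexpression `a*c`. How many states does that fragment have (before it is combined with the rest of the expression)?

Fragment for `a*c`:
Each of the 2 symbol leaves contributes a 2-state fragment.
  a* = 4 states
  a*c = 5 states

5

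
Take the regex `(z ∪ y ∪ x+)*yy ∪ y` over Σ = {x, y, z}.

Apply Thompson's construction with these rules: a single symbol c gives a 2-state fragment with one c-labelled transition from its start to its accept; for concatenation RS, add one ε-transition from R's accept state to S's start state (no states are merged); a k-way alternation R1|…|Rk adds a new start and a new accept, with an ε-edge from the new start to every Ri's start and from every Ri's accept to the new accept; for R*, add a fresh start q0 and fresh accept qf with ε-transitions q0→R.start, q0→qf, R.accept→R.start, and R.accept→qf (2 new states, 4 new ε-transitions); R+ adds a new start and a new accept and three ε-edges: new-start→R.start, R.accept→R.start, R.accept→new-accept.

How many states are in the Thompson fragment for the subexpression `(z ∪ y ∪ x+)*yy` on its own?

16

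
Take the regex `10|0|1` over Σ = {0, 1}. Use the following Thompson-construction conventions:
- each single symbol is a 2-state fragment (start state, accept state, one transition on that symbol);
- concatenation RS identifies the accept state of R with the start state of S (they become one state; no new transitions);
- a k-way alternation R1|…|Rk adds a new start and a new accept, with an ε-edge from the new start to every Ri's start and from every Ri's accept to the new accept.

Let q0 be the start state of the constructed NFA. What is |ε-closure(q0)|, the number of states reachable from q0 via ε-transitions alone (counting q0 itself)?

Compute the ε-closure size of each fragment's start state recursively; a symbol fragment's start has no outgoing ε-edge, so its closure is just itself (size 1).
  10 : same as the first factor's closure: |closure| = 1
  10|0|1 : |closure| = 1 + 1 + 1 + 1 = 4 (the new accept is not ε-reachable since no branch accepts ε)

4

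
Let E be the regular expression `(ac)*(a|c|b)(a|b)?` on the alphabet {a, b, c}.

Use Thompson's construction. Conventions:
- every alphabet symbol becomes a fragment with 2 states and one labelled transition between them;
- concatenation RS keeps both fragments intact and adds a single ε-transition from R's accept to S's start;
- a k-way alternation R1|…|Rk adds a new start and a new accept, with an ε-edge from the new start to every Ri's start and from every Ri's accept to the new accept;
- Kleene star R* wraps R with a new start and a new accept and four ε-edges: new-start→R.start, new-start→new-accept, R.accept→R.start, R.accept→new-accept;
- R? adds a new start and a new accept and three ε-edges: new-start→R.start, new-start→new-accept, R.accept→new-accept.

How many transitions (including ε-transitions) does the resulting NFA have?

27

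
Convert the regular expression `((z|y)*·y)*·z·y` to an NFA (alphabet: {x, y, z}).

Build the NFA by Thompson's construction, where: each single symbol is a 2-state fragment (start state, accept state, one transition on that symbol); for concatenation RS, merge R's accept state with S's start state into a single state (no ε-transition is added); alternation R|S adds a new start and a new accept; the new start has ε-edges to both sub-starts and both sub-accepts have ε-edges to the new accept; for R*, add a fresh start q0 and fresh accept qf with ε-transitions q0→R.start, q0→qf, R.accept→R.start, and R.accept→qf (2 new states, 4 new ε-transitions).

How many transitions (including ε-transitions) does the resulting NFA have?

Bottom-up over the parse tree:
Each of the 5 symbol leaves contributes 1 transition (1 symbol, 0 ε).
  z|y = 6 transitions (2 symbol, 4 ε)
  (z|y)* = 10 transitions (2 symbol, 8 ε)
  (z|y)*·y = 11 transitions (3 symbol, 8 ε)
  ((z|y)*·y)* = 15 transitions (3 symbol, 12 ε)
  ((z|y)*·y)*·z·y = 17 transitions (5 symbol, 12 ε)

17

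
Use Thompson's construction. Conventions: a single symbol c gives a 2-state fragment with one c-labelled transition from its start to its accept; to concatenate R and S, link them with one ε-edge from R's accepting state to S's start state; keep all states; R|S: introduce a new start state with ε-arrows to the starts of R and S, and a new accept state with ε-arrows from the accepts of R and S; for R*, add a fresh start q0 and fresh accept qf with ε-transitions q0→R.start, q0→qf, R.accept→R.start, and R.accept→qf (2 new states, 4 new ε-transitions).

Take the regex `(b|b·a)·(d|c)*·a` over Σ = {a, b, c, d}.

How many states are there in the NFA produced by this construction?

18

Bottom-up over the parse tree:
Each of the 6 symbol leaves contributes a 2-state fragment.
  b·a : 4 states
  b|b·a : 8 states
  d|c : 6 states
  (d|c)* : 8 states
  (b|b·a)·(d|c)*·a : 18 states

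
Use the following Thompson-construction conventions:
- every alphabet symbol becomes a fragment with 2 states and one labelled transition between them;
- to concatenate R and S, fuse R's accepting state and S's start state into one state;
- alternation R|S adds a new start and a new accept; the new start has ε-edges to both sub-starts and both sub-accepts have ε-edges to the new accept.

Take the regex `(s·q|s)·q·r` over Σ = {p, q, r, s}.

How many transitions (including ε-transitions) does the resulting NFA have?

Building bottom-up:
Each of the 5 symbol leaves contributes 1 transition (1 symbol, 0 ε).
  s·q : 2 transitions (2 symbol, 0 ε)
  s·q|s : 7 transitions (3 symbol, 4 ε)
  (s·q|s)·q·r : 9 transitions (5 symbol, 4 ε)

9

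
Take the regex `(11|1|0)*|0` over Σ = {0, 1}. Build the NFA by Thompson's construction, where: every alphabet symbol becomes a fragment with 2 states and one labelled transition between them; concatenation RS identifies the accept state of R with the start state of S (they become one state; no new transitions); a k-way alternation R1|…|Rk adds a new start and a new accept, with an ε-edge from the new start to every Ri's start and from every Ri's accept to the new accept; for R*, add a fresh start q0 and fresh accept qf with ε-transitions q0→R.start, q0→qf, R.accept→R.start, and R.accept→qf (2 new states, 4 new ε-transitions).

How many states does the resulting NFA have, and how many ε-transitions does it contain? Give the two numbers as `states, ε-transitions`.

15, 14

Recursing over subexpressions:
Each of the 5 symbol leaves contributes 2 states and 0 ε-transitions.
  11 — 3 states, 0 ε-transitions
  11|1|0 — 9 states, 6 ε-transitions
  (11|1|0)* — 11 states, 10 ε-transitions
  (11|1|0)*|0 — 15 states, 14 ε-transitions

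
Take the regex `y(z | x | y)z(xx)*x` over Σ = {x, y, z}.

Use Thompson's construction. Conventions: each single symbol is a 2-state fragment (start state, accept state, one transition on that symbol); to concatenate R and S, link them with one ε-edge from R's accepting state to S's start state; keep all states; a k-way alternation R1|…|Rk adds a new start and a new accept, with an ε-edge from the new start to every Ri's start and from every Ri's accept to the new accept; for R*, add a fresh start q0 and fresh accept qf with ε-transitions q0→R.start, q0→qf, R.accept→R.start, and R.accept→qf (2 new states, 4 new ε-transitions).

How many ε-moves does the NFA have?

By structural recursion:
Each of the 8 symbol leaves contributes 0 ε-transitions.
  z | x | y = 6 ε-transitions
  xx = 1 ε-transition
  (xx)* = 5 ε-transitions
  y(z | x | y)z(xx)*x = 15 ε-transitions

15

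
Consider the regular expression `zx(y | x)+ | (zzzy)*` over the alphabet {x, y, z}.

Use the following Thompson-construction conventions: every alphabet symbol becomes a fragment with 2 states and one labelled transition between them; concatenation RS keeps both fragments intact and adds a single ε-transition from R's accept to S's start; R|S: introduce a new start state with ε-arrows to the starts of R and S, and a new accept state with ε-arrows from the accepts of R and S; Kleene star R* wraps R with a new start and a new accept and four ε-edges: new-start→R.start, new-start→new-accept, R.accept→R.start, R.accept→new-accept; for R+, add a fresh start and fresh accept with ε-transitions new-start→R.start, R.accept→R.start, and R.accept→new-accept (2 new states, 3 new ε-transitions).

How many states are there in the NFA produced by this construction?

By structural recursion:
Each of the 8 symbol leaves contributes a 2-state fragment.
  y | x : 6 states
  (y | x)+ : 8 states
  zx(y | x)+ : 12 states
  zzzy : 8 states
  (zzzy)* : 10 states
  zx(y | x)+ | (zzzy)* : 24 states

24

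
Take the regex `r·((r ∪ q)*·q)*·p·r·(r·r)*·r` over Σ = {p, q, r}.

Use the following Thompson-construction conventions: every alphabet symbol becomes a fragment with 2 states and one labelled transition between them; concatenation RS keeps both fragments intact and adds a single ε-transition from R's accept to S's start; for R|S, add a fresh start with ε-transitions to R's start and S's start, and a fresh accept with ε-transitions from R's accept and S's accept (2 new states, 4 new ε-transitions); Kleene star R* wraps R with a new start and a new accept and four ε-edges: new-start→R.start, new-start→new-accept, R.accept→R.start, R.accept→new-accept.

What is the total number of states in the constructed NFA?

26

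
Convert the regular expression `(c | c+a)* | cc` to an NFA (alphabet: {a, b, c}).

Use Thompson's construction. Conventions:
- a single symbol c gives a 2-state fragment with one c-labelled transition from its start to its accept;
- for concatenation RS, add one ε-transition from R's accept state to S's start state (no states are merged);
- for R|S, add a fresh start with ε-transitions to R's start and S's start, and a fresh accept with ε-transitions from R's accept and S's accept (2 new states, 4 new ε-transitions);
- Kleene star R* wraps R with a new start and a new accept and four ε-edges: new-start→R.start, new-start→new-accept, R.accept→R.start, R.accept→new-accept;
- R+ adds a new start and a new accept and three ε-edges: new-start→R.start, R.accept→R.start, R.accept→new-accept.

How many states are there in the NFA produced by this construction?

Per subexpression:
Each of the 5 symbol leaves contributes a 2-state fragment.
  c+ = 4 states
  c+a = 6 states
  c | c+a = 10 states
  (c | c+a)* = 12 states
  cc = 4 states
  (c | c+a)* | cc = 18 states

18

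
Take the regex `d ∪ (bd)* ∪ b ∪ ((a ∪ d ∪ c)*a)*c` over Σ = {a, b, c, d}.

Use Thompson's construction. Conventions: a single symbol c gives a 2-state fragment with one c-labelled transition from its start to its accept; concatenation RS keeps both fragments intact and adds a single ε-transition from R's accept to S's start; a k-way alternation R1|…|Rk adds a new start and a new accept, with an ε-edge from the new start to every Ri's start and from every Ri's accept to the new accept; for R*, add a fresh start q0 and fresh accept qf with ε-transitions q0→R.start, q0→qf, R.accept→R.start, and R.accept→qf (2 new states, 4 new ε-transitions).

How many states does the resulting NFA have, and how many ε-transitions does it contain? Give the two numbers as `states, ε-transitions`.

Building bottom-up:
Each of the 9 symbol leaves contributes 2 states and 0 ε-transitions.
  bd → 4 states, 1 ε-transition
  (bd)* → 6 states, 5 ε-transitions
  a ∪ d ∪ c → 8 states, 6 ε-transitions
  (a ∪ d ∪ c)* → 10 states, 10 ε-transitions
  (a ∪ d ∪ c)*a → 12 states, 11 ε-transitions
  ((a ∪ d ∪ c)*a)* → 14 states, 15 ε-transitions
  ((a ∪ d ∪ c)*a)*c → 16 states, 16 ε-transitions
  d ∪ (bd)* ∪ b ∪ ((a ∪ d ∪ c)*a)*c → 28 states, 29 ε-transitions

28, 29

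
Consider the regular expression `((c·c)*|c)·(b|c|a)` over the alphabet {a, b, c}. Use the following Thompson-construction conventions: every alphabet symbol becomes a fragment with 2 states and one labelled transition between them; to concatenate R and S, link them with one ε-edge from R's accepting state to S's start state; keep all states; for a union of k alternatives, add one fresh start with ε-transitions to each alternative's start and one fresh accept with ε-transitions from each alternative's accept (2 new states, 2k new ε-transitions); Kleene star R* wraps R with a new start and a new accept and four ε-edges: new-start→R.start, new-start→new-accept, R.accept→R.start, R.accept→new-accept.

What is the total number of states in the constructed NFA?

18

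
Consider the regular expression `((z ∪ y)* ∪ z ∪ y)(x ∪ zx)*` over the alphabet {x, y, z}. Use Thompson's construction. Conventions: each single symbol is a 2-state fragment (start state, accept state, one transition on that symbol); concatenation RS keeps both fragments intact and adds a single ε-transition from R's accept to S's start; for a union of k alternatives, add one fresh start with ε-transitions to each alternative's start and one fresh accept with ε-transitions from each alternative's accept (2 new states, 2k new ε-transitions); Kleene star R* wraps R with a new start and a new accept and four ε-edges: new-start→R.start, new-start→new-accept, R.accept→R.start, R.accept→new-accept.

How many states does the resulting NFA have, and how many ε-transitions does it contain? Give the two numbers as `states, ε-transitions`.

24, 24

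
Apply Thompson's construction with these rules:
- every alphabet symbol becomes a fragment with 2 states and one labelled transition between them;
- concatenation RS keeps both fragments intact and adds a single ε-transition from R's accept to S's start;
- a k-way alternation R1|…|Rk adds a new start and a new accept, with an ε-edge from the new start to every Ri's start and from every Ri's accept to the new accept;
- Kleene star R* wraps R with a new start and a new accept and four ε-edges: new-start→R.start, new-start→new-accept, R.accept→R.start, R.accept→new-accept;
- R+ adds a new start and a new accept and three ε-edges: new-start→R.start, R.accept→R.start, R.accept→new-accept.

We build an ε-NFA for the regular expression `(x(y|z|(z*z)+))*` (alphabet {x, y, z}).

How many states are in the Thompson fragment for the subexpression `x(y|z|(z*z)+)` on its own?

Fragment for `x(y|z|(z*z)+)`:
Each of the 5 symbol leaves contributes a 2-state fragment.
  z* : 4 states
  z*z : 6 states
  (z*z)+ : 8 states
  y|z|(z*z)+ : 14 states
  x(y|z|(z*z)+) : 16 states

16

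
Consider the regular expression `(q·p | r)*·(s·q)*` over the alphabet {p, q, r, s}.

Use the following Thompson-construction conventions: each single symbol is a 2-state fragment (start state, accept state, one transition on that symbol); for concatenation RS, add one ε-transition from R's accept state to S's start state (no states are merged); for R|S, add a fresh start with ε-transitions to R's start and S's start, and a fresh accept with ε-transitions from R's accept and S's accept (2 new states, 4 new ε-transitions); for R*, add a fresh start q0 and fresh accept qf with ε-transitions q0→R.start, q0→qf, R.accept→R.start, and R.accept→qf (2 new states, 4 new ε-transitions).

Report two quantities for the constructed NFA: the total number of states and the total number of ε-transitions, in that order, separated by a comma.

16, 15

Per subexpression:
Each of the 5 symbol leaves contributes 2 states and 0 ε-transitions.
  q·p : 4 states, 1 ε-transition
  q·p | r : 8 states, 5 ε-transitions
  (q·p | r)* : 10 states, 9 ε-transitions
  s·q : 4 states, 1 ε-transition
  (s·q)* : 6 states, 5 ε-transitions
  (q·p | r)*·(s·q)* : 16 states, 15 ε-transitions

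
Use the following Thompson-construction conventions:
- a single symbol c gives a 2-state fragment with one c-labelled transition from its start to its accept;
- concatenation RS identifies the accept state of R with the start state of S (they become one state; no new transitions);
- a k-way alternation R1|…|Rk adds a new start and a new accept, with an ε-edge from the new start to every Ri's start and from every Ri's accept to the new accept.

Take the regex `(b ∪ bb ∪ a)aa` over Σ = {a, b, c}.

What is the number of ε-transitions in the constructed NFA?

Building bottom-up:
Each of the 6 symbol leaves contributes 0 ε-transitions.
  bb → 0 ε-transitions
  b ∪ bb ∪ a → 6 ε-transitions
  (b ∪ bb ∪ a)aa → 6 ε-transitions

6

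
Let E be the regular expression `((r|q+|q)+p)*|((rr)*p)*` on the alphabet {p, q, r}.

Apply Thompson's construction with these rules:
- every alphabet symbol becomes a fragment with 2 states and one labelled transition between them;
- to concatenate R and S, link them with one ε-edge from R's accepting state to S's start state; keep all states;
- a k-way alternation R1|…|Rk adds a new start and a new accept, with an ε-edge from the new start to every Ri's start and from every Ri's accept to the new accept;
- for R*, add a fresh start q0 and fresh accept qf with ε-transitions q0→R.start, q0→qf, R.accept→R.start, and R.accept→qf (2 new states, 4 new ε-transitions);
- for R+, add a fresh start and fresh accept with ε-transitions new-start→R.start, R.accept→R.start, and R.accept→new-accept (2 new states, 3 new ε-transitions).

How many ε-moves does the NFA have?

31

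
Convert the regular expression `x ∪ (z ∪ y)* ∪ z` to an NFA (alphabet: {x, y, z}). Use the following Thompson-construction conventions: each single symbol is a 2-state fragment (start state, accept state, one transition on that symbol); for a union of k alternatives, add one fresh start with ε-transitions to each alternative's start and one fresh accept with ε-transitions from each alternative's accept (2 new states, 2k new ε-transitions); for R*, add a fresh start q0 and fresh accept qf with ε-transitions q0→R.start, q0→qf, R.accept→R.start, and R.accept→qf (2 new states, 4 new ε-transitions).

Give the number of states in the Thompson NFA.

Building bottom-up:
Each of the 4 symbol leaves contributes a 2-state fragment.
  z ∪ y — 6 states
  (z ∪ y)* — 8 states
  x ∪ (z ∪ y)* ∪ z — 14 states

14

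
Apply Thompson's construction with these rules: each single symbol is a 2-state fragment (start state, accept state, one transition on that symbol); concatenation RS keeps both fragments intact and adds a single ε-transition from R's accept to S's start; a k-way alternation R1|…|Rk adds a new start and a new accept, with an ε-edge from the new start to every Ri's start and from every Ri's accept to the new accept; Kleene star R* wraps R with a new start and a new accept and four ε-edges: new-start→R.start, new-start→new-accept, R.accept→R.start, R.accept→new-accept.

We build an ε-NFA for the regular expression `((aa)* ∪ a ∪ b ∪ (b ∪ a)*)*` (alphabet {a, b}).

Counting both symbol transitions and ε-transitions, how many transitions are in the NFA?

Bottom-up over the parse tree:
Each of the 6 symbol leaves contributes 1 transition (1 symbol, 0 ε).
  aa → 3 transitions (2 symbol, 1 ε)
  (aa)* → 7 transitions (2 symbol, 5 ε)
  b ∪ a → 6 transitions (2 symbol, 4 ε)
  (b ∪ a)* → 10 transitions (2 symbol, 8 ε)
  (aa)* ∪ a ∪ b ∪ (b ∪ a)* → 27 transitions (6 symbol, 21 ε)
  ((aa)* ∪ a ∪ b ∪ (b ∪ a)*)* → 31 transitions (6 symbol, 25 ε)

31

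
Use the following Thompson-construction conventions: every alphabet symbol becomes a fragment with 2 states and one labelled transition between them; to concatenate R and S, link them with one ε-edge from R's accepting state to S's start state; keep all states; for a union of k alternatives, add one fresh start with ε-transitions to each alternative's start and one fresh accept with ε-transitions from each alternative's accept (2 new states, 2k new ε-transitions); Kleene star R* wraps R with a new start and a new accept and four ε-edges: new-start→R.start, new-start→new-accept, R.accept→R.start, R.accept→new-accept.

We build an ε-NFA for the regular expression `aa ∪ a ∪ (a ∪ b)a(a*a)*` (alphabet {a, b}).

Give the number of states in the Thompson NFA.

24

Recursing over subexpressions:
Each of the 8 symbol leaves contributes a 2-state fragment.
  aa → 4 states
  a ∪ b → 6 states
  a* → 4 states
  a*a → 6 states
  (a*a)* → 8 states
  (a ∪ b)a(a*a)* → 16 states
  aa ∪ a ∪ (a ∪ b)a(a*a)* → 24 states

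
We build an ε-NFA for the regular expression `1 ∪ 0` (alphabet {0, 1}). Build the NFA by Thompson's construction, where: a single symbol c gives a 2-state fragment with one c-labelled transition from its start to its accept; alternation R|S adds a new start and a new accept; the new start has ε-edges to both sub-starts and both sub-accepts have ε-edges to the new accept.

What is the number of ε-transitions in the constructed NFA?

By structural recursion:
Each of the 2 symbol leaves contributes 0 ε-transitions.
  1 ∪ 0 : 4 ε-transitions

4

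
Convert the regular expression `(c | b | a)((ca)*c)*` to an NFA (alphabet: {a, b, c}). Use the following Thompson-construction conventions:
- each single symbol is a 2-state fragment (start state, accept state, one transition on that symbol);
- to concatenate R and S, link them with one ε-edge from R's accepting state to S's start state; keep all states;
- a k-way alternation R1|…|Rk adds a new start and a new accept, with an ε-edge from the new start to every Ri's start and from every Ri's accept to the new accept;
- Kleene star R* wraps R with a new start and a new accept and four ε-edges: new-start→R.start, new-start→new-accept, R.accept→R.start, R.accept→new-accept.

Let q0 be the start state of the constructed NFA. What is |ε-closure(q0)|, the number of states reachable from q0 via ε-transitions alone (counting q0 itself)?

Let C(F) = |ε-closure(F.start)| within fragment F, and note whether F accepts ε. Symbol fragments have C = 1 and do not accept ε. Then:
  c | b | a : |ε-closure| = 1 + 1 + 1 + 1 = 4 (the new accept is not ε-reachable since no branch accepts ε)
  ca : |ε-closure| equals the left operand's closure size = 1 (its accept is not ε-reachable, so the closure stops there)
  (ca)* : |ε-closure| = 1 (new start) + 1 (body) + 1 (new accept) = 3
  (ca)*c : the left operand accepts ε, so the closure extends into the next operand (via the concat ε-link); |ε-closure| = 3 + 1 = 4
  ((ca)*c)* : new start has ε-edges to the inner start and to the new accept, so |ε-closure| = 2 + 4 = 6
  (c | b | a)((ca)*c)* : same as the first factor's closure: |ε-closure| = 4

4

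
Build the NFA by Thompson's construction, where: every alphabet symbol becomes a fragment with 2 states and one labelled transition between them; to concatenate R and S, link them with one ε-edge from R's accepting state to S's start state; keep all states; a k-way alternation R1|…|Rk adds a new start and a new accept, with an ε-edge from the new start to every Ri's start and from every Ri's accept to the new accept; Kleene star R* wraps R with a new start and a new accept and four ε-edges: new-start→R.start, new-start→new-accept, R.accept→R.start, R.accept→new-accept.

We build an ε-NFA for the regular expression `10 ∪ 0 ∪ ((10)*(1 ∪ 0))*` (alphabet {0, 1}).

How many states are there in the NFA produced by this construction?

22

Bottom-up over the parse tree:
Each of the 7 symbol leaves contributes a 2-state fragment.
  10 = 4 states
  10 = 4 states
  (10)* = 6 states
  1 ∪ 0 = 6 states
  (10)*(1 ∪ 0) = 12 states
  ((10)*(1 ∪ 0))* = 14 states
  10 ∪ 0 ∪ ((10)*(1 ∪ 0))* = 22 states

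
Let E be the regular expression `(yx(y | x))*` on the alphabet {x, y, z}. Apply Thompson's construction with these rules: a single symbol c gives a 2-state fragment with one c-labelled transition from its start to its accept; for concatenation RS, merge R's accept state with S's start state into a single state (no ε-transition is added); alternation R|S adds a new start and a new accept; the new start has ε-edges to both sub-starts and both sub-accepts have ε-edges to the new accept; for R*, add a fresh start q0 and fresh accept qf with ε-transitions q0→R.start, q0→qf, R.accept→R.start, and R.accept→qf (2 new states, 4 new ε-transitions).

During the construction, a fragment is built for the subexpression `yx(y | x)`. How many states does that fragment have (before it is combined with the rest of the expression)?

Fragment for `yx(y | x)`:
Each of the 4 symbol leaves contributes a 2-state fragment.
  y | x — 6 states
  yx(y | x) — 8 states

8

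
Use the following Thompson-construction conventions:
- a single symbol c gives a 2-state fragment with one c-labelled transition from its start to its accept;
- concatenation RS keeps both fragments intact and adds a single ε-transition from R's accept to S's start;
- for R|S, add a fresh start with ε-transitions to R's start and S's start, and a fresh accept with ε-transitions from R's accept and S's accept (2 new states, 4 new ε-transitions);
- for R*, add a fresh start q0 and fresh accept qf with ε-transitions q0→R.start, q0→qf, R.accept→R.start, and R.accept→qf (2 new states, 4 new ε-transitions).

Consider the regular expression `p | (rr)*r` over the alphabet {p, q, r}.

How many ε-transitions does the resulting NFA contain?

Building bottom-up:
Each of the 4 symbol leaves contributes 0 ε-transitions.
  rr : 1 ε-transition
  (rr)* : 5 ε-transitions
  (rr)*r : 6 ε-transitions
  p | (rr)*r : 10 ε-transitions

10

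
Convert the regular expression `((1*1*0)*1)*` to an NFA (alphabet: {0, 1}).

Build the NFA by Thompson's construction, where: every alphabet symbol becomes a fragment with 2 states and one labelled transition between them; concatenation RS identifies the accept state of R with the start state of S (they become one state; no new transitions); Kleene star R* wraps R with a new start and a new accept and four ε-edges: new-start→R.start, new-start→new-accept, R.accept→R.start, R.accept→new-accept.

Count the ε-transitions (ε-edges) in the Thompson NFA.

Bottom-up over the parse tree:
Each of the 4 symbol leaves contributes 0 ε-transitions.
  1* = 4 ε-transitions
  1* = 4 ε-transitions
  1*1*0 = 8 ε-transitions
  (1*1*0)* = 12 ε-transitions
  (1*1*0)*1 = 12 ε-transitions
  ((1*1*0)*1)* = 16 ε-transitions

16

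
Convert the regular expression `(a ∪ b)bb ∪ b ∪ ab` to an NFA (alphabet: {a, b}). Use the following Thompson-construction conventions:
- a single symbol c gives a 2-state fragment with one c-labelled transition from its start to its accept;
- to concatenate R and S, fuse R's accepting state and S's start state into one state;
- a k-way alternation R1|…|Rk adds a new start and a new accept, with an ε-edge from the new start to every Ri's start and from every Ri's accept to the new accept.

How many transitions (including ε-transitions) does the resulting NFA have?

Per subexpression:
Each of the 7 symbol leaves contributes 1 transition (1 symbol, 0 ε).
  a ∪ b : 6 transitions (2 symbol, 4 ε)
  (a ∪ b)bb : 8 transitions (4 symbol, 4 ε)
  ab : 2 transitions (2 symbol, 0 ε)
  (a ∪ b)bb ∪ b ∪ ab : 17 transitions (7 symbol, 10 ε)

17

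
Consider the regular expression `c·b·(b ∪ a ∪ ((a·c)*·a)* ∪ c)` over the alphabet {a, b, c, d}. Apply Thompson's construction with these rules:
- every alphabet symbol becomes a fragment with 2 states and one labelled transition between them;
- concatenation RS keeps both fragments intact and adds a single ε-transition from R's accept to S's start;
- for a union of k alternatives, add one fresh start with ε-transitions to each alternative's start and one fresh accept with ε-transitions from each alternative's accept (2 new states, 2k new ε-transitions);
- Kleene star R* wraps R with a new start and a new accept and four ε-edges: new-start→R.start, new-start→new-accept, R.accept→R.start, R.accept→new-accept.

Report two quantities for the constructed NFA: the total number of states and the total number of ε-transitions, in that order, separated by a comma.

Per subexpression:
Each of the 8 symbol leaves contributes 2 states and 0 ε-transitions.
  a·c → 4 states, 1 ε-transition
  (a·c)* → 6 states, 5 ε-transitions
  (a·c)*·a → 8 states, 6 ε-transitions
  ((a·c)*·a)* → 10 states, 10 ε-transitions
  b ∪ a ∪ ((a·c)*·a)* ∪ c → 18 states, 18 ε-transitions
  c·b·(b ∪ a ∪ ((a·c)*·a)* ∪ c) → 22 states, 20 ε-transitions

22, 20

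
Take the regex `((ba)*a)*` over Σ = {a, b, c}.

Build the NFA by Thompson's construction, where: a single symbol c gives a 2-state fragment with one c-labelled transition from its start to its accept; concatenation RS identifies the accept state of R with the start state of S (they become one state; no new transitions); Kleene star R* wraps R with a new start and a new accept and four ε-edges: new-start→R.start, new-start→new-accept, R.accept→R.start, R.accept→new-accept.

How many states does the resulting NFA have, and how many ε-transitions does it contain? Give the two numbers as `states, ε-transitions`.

Bottom-up over the parse tree:
Each of the 3 symbol leaves contributes 2 states and 0 ε-transitions.
  ba → 3 states, 0 ε-transitions
  (ba)* → 5 states, 4 ε-transitions
  (ba)*a → 6 states, 4 ε-transitions
  ((ba)*a)* → 8 states, 8 ε-transitions

8, 8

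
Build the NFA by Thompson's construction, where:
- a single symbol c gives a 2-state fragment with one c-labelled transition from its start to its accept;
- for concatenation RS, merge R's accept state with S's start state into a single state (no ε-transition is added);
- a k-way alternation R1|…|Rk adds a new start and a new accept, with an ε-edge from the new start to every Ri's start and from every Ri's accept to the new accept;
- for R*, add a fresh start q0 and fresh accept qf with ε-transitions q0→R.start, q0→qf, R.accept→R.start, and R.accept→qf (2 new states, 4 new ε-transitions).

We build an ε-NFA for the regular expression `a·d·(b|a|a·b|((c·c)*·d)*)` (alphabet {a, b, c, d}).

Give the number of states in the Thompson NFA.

Building bottom-up:
Each of the 9 symbol leaves contributes a 2-state fragment.
  a·b = 3 states
  c·c = 3 states
  (c·c)* = 5 states
  (c·c)*·d = 6 states
  ((c·c)*·d)* = 8 states
  b|a|a·b|((c·c)*·d)* = 17 states
  a·d·(b|a|a·b|((c·c)*·d)*) = 19 states

19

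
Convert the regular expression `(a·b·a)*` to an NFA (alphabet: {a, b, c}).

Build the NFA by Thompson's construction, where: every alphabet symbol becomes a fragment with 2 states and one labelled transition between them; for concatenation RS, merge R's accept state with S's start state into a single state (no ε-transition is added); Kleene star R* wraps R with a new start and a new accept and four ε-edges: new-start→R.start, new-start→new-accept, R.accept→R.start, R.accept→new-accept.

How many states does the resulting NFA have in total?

By structural recursion:
Each of the 3 symbol leaves contributes a 2-state fragment.
  a·b·a = 4 states
  (a·b·a)* = 6 states

6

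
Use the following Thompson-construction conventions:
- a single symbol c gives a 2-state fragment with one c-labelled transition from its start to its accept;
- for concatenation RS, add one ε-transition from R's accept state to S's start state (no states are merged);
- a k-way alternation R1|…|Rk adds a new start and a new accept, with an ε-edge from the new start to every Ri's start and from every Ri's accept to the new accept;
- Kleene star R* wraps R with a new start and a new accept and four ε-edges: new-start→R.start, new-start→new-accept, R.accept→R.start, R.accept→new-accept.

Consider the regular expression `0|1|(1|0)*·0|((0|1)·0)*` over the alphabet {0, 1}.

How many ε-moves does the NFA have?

26

By structural recursion:
Each of the 8 symbol leaves contributes 0 ε-transitions.
  1|0 → 4 ε-transitions
  (1|0)* → 8 ε-transitions
  (1|0)*·0 → 9 ε-transitions
  0|1 → 4 ε-transitions
  (0|1)·0 → 5 ε-transitions
  ((0|1)·0)* → 9 ε-transitions
  0|1|(1|0)*·0|((0|1)·0)* → 26 ε-transitions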